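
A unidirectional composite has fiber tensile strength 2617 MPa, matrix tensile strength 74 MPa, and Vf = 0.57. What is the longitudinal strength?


sigma_1 = sigma_f*Vf + sigma_m*(1-Vf) = 2617*0.57 + 74*0.43 = 1523.5 MPa

1523.5 MPa


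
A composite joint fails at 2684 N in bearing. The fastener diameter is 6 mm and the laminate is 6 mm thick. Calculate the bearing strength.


sigma_br = F/(d*h) = 2684/(6*6) = 74.6 MPa

74.6 MPa


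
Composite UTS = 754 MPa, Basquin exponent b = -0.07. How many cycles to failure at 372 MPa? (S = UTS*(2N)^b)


N = 0.5 * (S/UTS)^(1/b) = 0.5 * (372/754)^(1/-0.07) = 12084.6186 cycles

12084.6186 cycles


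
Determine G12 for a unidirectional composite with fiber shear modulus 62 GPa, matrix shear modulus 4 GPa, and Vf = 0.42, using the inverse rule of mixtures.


1/G12 = Vf/Gf + (1-Vf)/Gm = 0.42/62 + 0.58/4
G12 = 6.59 GPa

6.59 GPa


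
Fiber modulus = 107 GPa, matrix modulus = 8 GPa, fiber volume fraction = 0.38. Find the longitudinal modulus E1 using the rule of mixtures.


E1 = Ef*Vf + Em*(1-Vf) = 107*0.38 + 8*0.62 = 45.62 GPa

45.62 GPa


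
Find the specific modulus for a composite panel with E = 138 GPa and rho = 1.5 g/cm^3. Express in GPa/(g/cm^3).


Specific stiffness = E/rho = 138/1.5 = 92.0 GPa/(g/cm^3)

92.0 GPa/(g/cm^3)


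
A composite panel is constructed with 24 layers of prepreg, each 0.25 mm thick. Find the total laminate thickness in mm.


h = n * t_ply = 24 * 0.25 = 6.0 mm

6.0 mm


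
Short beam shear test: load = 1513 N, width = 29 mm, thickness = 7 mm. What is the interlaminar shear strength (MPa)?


ILSS = 3F/(4bh) = 3*1513/(4*29*7) = 5.59 MPa

5.59 MPa


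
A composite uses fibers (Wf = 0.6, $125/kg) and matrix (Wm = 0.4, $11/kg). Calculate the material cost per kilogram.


Cost = cost_f*Wf + cost_m*Wm = 125*0.6 + 11*0.4 = $79.4/kg

$79.4/kg


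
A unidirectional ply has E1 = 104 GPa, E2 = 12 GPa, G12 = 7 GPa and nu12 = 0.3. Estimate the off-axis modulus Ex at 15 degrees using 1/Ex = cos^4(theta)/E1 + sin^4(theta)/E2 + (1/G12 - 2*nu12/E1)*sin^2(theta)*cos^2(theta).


cos^4(15) = 0.870513, sin^4(15) = 0.004487, sin^2(15)*cos^2(15) = 0.0625
1/G12 - 2*nu12/E1 = 1/7 - 2*0.3/104 = 0.137088 GPa^-1
1/Ex = 0.870513/104 + 0.004487/12 + 0.137088*0.0625 = 0.0173123 GPa^-1
Ex = 57.76 GPa

57.76 GPa


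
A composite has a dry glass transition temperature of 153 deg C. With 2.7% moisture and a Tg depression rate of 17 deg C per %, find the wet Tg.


Tg_wet = Tg_dry - k*moisture = 153 - 17*2.7 = 107.1 deg C

107.1 deg C


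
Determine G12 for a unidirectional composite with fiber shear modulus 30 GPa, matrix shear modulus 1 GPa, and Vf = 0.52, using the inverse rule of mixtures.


1/G12 = Vf/Gf + (1-Vf)/Gm = 0.52/30 + 0.48/1
G12 = 2.01 GPa

2.01 GPa


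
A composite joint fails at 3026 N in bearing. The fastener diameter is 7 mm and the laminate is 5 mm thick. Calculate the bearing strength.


sigma_br = F/(d*h) = 3026/(7*5) = 86.5 MPa

86.5 MPa


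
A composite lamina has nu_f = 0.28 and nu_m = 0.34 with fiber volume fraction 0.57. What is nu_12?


nu_12 = nu_f*Vf + nu_m*(1-Vf) = 0.28*0.57 + 0.34*0.43 = 0.3058

0.3058


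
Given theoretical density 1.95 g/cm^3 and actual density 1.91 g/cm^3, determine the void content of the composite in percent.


Void% = (rho_theo - rho_actual)/rho_theo * 100 = (1.95 - 1.91)/1.95 * 100 = 2.05%

2.05%


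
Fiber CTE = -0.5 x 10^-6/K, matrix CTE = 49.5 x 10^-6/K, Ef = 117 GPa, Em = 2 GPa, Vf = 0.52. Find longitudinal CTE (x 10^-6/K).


E1 = Ef*Vf + Em*(1-Vf) = 61.8
alpha_1 = (alpha_f*Ef*Vf + alpha_m*Em*(1-Vf))/E1 = 0.28 x 10^-6/K

0.28 x 10^-6/K


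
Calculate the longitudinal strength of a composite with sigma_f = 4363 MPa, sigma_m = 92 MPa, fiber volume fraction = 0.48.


sigma_1 = sigma_f*Vf + sigma_m*(1-Vf) = 4363*0.48 + 92*0.52 = 2142.1 MPa

2142.1 MPa


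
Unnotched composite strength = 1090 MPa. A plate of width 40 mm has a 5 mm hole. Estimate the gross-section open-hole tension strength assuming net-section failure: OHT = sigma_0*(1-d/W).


OHT = sigma_0*(1-d/W) = 1090*(1-5/40) = 953.8 MPa

953.8 MPa


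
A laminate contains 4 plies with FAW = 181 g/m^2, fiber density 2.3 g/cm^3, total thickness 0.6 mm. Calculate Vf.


Vf = n * FAW / (rho_f * h * 1000) = 4 * 181 / (2.3 * 0.6 * 1000) = 0.5246

0.5246


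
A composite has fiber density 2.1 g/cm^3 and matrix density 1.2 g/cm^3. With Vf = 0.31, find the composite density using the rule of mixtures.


rho_c = rho_f*Vf + rho_m*(1-Vf) = 2.1*0.31 + 1.2*0.69 = 1.479 g/cm^3

1.479 g/cm^3


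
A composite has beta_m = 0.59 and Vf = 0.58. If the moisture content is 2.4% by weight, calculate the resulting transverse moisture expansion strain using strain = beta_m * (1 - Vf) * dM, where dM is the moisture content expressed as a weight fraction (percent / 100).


dM = 2.4/100 = 0.024
strain = beta_m * (1-Vf) * dM = 0.59 * 0.42 * 0.024 = 0.0059472

0.0059472


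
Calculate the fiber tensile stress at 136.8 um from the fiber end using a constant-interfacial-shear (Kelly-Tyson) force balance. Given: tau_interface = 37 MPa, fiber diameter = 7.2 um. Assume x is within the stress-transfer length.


Force balance: sigma_f * (pi*d^2/4) = tau * (pi*d) * x  ->  sigma_f = 4 * tau * x / d
sigma_f = 4 * 37 * 136.8 / 7.2 = 2812.0 MPa

2812.0 MPa


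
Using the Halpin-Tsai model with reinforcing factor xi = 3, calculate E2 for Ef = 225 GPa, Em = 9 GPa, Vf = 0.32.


eta = (Ef/Em - 1)/(Ef/Em + xi) = (25.0 - 1)/(25.0 + 3) = 0.8571
E2 = Em*(1+xi*eta*Vf)/(1-eta*Vf) = 22.61 GPa

22.61 GPa


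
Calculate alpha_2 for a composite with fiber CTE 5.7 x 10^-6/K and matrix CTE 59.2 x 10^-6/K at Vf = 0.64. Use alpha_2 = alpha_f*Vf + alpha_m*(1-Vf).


alpha_2 = alpha_f*Vf + alpha_m*(1-Vf) = 5.7*0.64 + 59.2*0.36 = 25.0 x 10^-6/K

25.0 x 10^-6/K


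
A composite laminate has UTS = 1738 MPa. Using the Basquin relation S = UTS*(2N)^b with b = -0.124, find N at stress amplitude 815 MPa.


N = 0.5 * (S/UTS)^(1/b) = 0.5 * (815/1738)^(1/-0.124) = 224.5568 cycles

224.5568 cycles


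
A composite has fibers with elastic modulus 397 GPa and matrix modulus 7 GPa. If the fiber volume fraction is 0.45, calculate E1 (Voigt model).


E1 = Ef*Vf + Em*(1-Vf) = 397*0.45 + 7*0.55 = 182.5 GPa

182.5 GPa


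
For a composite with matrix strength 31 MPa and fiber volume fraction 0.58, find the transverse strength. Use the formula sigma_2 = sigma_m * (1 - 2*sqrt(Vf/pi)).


factor = 1 - 2*sqrt(0.58/pi) = 0.1407
sigma_2 = 31 * 0.1407 = 4.36 MPa

4.36 MPa


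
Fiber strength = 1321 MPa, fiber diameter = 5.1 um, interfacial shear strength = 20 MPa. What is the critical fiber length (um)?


Lc = sigma_f * d / (2 * tau_i) = 1321 * 5.1 / (2 * 20) = 168.4 um

168.4 um


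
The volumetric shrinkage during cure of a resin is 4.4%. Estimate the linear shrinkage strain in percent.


Linear shrinkage ≈ vol_shrink/3 = 4.4/3 = 1.467%

1.467%


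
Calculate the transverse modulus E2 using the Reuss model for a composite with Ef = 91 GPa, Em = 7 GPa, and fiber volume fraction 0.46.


1/E2 = Vf/Ef + (1-Vf)/Em = 0.46/91 + 0.54/7
E2 = 12.17 GPa

12.17 GPa


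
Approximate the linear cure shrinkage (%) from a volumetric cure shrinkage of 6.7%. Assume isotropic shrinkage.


Linear shrinkage ≈ vol_shrink/3 = 6.7/3 = 2.233%

2.233%


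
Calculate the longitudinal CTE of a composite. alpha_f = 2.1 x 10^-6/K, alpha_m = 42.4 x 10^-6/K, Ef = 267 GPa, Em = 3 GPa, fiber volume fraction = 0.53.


E1 = Ef*Vf + Em*(1-Vf) = 142.92
alpha_1 = (alpha_f*Ef*Vf + alpha_m*Em*(1-Vf))/E1 = 2.5 x 10^-6/K

2.5 x 10^-6/K


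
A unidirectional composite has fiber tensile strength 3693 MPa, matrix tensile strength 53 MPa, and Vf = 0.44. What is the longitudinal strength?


sigma_1 = sigma_f*Vf + sigma_m*(1-Vf) = 3693*0.44 + 53*0.56 = 1654.6 MPa

1654.6 MPa


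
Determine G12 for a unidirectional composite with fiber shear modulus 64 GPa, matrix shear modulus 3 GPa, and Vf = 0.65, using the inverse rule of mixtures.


1/G12 = Vf/Gf + (1-Vf)/Gm = 0.65/64 + 0.35/3
G12 = 7.89 GPa

7.89 GPa


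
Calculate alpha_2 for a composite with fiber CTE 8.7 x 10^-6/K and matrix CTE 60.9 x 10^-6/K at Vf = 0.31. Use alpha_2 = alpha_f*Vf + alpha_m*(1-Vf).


alpha_2 = alpha_f*Vf + alpha_m*(1-Vf) = 8.7*0.31 + 60.9*0.69 = 44.7 x 10^-6/K

44.7 x 10^-6/K


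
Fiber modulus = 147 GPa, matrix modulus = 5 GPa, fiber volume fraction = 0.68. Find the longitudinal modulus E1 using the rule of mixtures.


E1 = Ef*Vf + Em*(1-Vf) = 147*0.68 + 5*0.32 = 101.56 GPa

101.56 GPa


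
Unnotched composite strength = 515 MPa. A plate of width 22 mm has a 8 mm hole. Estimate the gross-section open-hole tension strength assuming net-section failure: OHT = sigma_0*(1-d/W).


OHT = sigma_0*(1-d/W) = 515*(1-8/22) = 327.7 MPa

327.7 MPa


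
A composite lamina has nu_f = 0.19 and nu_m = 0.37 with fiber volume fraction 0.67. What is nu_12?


nu_12 = nu_f*Vf + nu_m*(1-Vf) = 0.19*0.67 + 0.37*0.33 = 0.2494

0.2494


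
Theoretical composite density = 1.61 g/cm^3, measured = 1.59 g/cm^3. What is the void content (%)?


Void% = (rho_theo - rho_actual)/rho_theo * 100 = (1.61 - 1.59)/1.61 * 100 = 1.24%

1.24%


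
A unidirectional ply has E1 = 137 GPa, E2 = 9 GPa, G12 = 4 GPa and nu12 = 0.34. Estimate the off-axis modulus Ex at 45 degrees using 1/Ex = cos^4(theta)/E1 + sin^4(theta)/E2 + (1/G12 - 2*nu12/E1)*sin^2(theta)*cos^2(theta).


cos^4(45) = 0.25, sin^4(45) = 0.25, sin^2(45)*cos^2(45) = 0.25
1/G12 - 2*nu12/E1 = 1/4 - 2*0.34/137 = 0.245036 GPa^-1
1/Ex = 0.25/137 + 0.25/9 + 0.245036*0.25 = 0.0908617 GPa^-1
Ex = 11.01 GPa

11.01 GPa


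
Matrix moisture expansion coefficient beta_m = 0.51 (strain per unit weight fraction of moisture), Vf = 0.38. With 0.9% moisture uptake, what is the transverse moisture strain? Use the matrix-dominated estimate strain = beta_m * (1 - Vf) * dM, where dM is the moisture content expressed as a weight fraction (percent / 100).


dM = 0.9/100 = 0.009
strain = beta_m * (1-Vf) * dM = 0.51 * 0.62 * 0.009 = 0.0028458

0.0028458


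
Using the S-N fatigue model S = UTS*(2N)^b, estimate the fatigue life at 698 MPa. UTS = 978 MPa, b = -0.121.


N = 0.5 * (S/UTS)^(1/b) = 0.5 * (698/978)^(1/-0.121) = 8.1204 cycles

8.1204 cycles


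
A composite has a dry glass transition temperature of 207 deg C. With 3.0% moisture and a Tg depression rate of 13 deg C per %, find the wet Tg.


Tg_wet = Tg_dry - k*moisture = 207 - 13*3.0 = 168.0 deg C

168.0 deg C


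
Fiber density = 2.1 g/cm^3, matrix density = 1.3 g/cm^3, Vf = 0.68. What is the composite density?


rho_c = rho_f*Vf + rho_m*(1-Vf) = 2.1*0.68 + 1.3*0.32 = 1.844 g/cm^3

1.844 g/cm^3


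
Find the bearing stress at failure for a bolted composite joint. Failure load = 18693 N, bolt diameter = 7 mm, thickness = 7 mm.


sigma_br = F/(d*h) = 18693/(7*7) = 381.5 MPa

381.5 MPa


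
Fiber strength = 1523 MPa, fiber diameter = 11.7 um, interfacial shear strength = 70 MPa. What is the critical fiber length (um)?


Lc = sigma_f * d / (2 * tau_i) = 1523 * 11.7 / (2 * 70) = 127.3 um

127.3 um


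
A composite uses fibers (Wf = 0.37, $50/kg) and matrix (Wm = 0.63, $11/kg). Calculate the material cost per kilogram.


Cost = cost_f*Wf + cost_m*Wm = 50*0.37 + 11*0.63 = $25.43/kg

$25.43/kg


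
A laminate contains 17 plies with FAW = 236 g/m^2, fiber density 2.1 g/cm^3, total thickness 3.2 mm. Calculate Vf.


Vf = n * FAW / (rho_f * h * 1000) = 17 * 236 / (2.1 * 3.2 * 1000) = 0.597

0.597


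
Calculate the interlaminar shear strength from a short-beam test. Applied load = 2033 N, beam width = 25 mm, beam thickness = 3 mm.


ILSS = 3F/(4bh) = 3*2033/(4*25*3) = 20.33 MPa

20.33 MPa


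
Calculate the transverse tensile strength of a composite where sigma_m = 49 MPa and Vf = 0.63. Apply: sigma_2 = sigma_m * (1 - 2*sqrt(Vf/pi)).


factor = 1 - 2*sqrt(0.63/pi) = 0.1044
sigma_2 = 49 * 0.1044 = 5.11 MPa

5.11 MPa


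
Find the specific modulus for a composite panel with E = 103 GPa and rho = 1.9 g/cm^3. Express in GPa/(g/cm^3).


Specific stiffness = E/rho = 103/1.9 = 54.2 GPa/(g/cm^3)

54.2 GPa/(g/cm^3)


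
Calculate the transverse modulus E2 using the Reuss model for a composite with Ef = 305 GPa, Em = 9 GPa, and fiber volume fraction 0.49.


1/E2 = Vf/Ef + (1-Vf)/Em = 0.49/305 + 0.51/9
E2 = 17.16 GPa

17.16 GPa


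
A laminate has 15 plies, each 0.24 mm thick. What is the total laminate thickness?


h = n * t_ply = 15 * 0.24 = 3.6 mm

3.6 mm


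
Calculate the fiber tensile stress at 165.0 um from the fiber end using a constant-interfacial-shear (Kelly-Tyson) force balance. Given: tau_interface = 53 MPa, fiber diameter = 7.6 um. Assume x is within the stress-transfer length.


Force balance: sigma_f * (pi*d^2/4) = tau * (pi*d) * x  ->  sigma_f = 4 * tau * x / d
sigma_f = 4 * 53 * 165.0 / 7.6 = 4602.6 MPa

4602.6 MPa


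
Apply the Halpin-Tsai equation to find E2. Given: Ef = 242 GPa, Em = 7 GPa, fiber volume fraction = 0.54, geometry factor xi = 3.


eta = (Ef/Em - 1)/(Ef/Em + xi) = (34.5714 - 1)/(34.5714 + 3) = 0.8935
E2 = Em*(1+xi*eta*Vf)/(1-eta*Vf) = 33.11 GPa

33.11 GPa


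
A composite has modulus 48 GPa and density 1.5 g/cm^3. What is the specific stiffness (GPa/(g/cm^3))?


Specific stiffness = E/rho = 48/1.5 = 32.0 GPa/(g/cm^3)

32.0 GPa/(g/cm^3)


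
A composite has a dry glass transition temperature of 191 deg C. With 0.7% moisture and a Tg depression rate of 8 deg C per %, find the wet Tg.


Tg_wet = Tg_dry - k*moisture = 191 - 8*0.7 = 185.4 deg C

185.4 deg C


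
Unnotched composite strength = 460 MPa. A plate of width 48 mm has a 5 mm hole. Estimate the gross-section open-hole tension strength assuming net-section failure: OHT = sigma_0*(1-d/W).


OHT = sigma_0*(1-d/W) = 460*(1-5/48) = 412.1 MPa

412.1 MPa


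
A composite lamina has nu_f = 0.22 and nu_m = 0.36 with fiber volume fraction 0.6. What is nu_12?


nu_12 = nu_f*Vf + nu_m*(1-Vf) = 0.22*0.6 + 0.36*0.4 = 0.276

0.276


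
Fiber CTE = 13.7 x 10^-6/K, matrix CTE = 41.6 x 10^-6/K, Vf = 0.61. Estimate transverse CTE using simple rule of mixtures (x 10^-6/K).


alpha_2 = alpha_f*Vf + alpha_m*(1-Vf) = 13.7*0.61 + 41.6*0.39 = 24.6 x 10^-6/K

24.6 x 10^-6/K


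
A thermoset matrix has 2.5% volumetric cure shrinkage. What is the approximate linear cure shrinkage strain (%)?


Linear shrinkage ≈ vol_shrink/3 = 2.5/3 = 0.833%

0.833%


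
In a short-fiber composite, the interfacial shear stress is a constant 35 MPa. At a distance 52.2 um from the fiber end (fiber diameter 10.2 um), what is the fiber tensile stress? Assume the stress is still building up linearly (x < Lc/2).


Force balance: sigma_f * (pi*d^2/4) = tau * (pi*d) * x  ->  sigma_f = 4 * tau * x / d
sigma_f = 4 * 35 * 52.2 / 10.2 = 716.5 MPa

716.5 MPa


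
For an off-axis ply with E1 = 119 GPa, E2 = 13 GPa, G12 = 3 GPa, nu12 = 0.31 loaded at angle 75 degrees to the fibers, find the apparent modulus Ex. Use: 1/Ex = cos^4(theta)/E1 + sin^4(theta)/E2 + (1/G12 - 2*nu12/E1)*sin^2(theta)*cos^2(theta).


cos^4(75) = 0.004487, sin^4(75) = 0.870513, sin^2(75)*cos^2(75) = 0.0625
1/G12 - 2*nu12/E1 = 1/3 - 2*0.31/119 = 0.328123 GPa^-1
1/Ex = 0.004487/119 + 0.870513/13 + 0.328123*0.0625 = 0.0875079 GPa^-1
Ex = 11.43 GPa

11.43 GPa


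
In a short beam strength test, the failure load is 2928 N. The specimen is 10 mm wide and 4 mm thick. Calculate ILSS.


ILSS = 3F/(4bh) = 3*2928/(4*10*4) = 54.9 MPa

54.9 MPa


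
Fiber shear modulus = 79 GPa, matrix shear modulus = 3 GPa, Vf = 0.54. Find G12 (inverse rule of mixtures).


1/G12 = Vf/Gf + (1-Vf)/Gm = 0.54/79 + 0.46/3
G12 = 6.24 GPa

6.24 GPa


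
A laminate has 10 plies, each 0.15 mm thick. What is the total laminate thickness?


h = n * t_ply = 10 * 0.15 = 1.5 mm

1.5 mm


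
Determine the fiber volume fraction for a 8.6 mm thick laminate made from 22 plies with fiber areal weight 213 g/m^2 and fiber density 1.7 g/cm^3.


Vf = n * FAW / (rho_f * h * 1000) = 22 * 213 / (1.7 * 8.6 * 1000) = 0.3205

0.3205


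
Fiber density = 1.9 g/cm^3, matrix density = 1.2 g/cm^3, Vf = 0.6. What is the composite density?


rho_c = rho_f*Vf + rho_m*(1-Vf) = 1.9*0.6 + 1.2*0.4 = 1.62 g/cm^3

1.62 g/cm^3


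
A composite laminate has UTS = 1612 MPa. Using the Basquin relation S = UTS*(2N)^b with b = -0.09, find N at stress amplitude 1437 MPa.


N = 0.5 * (S/UTS)^(1/b) = 0.5 * (1437/1612)^(1/-0.09) = 1.7927 cycles

1.7927 cycles


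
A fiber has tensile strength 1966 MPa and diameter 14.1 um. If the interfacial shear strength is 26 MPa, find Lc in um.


Lc = sigma_f * d / (2 * tau_i) = 1966 * 14.1 / (2 * 26) = 533.1 um

533.1 um


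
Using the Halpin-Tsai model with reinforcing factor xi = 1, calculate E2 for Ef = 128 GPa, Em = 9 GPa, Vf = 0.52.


eta = (Ef/Em - 1)/(Ef/Em + xi) = (14.2222 - 1)/(14.2222 + 1) = 0.8686
E2 = Em*(1+xi*eta*Vf)/(1-eta*Vf) = 23.83 GPa

23.83 GPa


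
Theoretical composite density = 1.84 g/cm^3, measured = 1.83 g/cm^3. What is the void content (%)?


Void% = (rho_theo - rho_actual)/rho_theo * 100 = (1.84 - 1.83)/1.84 * 100 = 0.54%

0.54%


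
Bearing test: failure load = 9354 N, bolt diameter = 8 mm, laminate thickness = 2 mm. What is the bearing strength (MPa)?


sigma_br = F/(d*h) = 9354/(8*2) = 584.6 MPa

584.6 MPa


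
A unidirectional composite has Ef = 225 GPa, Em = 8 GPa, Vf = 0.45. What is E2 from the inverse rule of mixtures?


1/E2 = Vf/Ef + (1-Vf)/Em = 0.45/225 + 0.55/8
E2 = 14.13 GPa

14.13 GPa


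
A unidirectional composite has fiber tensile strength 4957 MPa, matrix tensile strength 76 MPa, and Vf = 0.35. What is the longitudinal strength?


sigma_1 = sigma_f*Vf + sigma_m*(1-Vf) = 4957*0.35 + 76*0.65 = 1784.4 MPa

1784.4 MPa


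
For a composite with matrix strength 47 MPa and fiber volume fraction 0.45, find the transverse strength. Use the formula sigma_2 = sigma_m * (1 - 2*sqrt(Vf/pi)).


factor = 1 - 2*sqrt(0.45/pi) = 0.2431
sigma_2 = 47 * 0.2431 = 11.42 MPa

11.42 MPa


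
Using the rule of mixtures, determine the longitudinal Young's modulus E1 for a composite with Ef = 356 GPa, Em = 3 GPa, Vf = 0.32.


E1 = Ef*Vf + Em*(1-Vf) = 356*0.32 + 3*0.68 = 115.96 GPa

115.96 GPa


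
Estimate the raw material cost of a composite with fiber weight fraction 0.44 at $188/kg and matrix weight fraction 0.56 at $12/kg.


Cost = cost_f*Wf + cost_m*Wm = 188*0.44 + 12*0.56 = $89.44/kg

$89.44/kg


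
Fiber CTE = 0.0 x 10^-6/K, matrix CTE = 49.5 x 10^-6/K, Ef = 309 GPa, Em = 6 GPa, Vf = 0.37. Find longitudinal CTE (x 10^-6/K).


E1 = Ef*Vf + Em*(1-Vf) = 118.11
alpha_1 = (alpha_f*Ef*Vf + alpha_m*Em*(1-Vf))/E1 = 1.58 x 10^-6/K

1.58 x 10^-6/K


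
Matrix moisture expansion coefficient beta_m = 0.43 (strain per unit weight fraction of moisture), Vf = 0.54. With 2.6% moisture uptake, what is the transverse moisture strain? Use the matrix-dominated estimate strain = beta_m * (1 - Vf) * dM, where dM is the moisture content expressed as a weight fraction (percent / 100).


dM = 2.6/100 = 0.026
strain = beta_m * (1-Vf) * dM = 0.43 * 0.46 * 0.026 = 0.0051428

0.0051428


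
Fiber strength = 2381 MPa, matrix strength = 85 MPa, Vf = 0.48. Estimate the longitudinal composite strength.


sigma_1 = sigma_f*Vf + sigma_m*(1-Vf) = 2381*0.48 + 85*0.52 = 1187.1 MPa

1187.1 MPa


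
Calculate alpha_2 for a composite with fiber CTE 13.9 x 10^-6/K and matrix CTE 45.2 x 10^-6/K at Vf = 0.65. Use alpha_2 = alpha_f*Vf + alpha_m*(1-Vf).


alpha_2 = alpha_f*Vf + alpha_m*(1-Vf) = 13.9*0.65 + 45.2*0.35 = 24.9 x 10^-6/K

24.9 x 10^-6/K


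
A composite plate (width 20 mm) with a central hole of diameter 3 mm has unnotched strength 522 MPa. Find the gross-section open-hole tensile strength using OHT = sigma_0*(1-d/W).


OHT = sigma_0*(1-d/W) = 522*(1-3/20) = 443.7 MPa

443.7 MPa


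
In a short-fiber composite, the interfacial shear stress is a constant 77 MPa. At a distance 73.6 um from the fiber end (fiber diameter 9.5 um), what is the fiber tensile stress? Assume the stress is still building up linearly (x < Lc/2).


Force balance: sigma_f * (pi*d^2/4) = tau * (pi*d) * x  ->  sigma_f = 4 * tau * x / d
sigma_f = 4 * 77 * 73.6 / 9.5 = 2386.2 MPa

2386.2 MPa


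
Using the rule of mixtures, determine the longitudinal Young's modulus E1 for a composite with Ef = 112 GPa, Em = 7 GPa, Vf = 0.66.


E1 = Ef*Vf + Em*(1-Vf) = 112*0.66 + 7*0.34 = 76.3 GPa

76.3 GPa


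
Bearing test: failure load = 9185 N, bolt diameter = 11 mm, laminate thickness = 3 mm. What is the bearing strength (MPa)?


sigma_br = F/(d*h) = 9185/(11*3) = 278.3 MPa

278.3 MPa


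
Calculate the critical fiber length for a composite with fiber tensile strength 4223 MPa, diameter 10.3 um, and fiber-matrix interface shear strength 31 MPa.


Lc = sigma_f * d / (2 * tau_i) = 4223 * 10.3 / (2 * 31) = 701.6 um

701.6 um


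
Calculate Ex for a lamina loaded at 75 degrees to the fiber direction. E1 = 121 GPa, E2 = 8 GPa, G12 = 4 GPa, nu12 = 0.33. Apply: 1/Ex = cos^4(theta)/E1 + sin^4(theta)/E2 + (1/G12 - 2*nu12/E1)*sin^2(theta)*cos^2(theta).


cos^4(75) = 0.004487, sin^4(75) = 0.870513, sin^2(75)*cos^2(75) = 0.0625
1/G12 - 2*nu12/E1 = 1/4 - 2*0.33/121 = 0.244545 GPa^-1
1/Ex = 0.004487/121 + 0.870513/8 + 0.244545*0.0625 = 0.1241353 GPa^-1
Ex = 8.06 GPa

8.06 GPa


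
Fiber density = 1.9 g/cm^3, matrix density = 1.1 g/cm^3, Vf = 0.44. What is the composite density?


rho_c = rho_f*Vf + rho_m*(1-Vf) = 1.9*0.44 + 1.1*0.56 = 1.452 g/cm^3

1.452 g/cm^3


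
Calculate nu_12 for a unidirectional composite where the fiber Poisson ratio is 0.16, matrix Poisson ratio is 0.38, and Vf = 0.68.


nu_12 = nu_f*Vf + nu_m*(1-Vf) = 0.16*0.68 + 0.38*0.32 = 0.2304

0.2304


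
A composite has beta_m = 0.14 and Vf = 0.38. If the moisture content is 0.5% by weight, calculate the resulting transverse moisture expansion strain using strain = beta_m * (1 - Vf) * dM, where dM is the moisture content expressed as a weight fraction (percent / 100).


dM = 0.5/100 = 0.005
strain = beta_m * (1-Vf) * dM = 0.14 * 0.62 * 0.005 = 0.000434

0.000434


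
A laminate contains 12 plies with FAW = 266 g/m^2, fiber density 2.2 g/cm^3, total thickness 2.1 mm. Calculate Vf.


Vf = n * FAW / (rho_f * h * 1000) = 12 * 266 / (2.2 * 2.1 * 1000) = 0.6909

0.6909


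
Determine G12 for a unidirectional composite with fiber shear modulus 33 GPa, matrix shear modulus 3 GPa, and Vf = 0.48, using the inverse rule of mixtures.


1/G12 = Vf/Gf + (1-Vf)/Gm = 0.48/33 + 0.52/3
G12 = 5.32 GPa

5.32 GPa


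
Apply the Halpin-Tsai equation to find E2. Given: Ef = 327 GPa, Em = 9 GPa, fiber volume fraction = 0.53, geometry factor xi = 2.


eta = (Ef/Em - 1)/(Ef/Em + xi) = (36.3333 - 1)/(36.3333 + 2) = 0.9217
E2 = Em*(1+xi*eta*Vf)/(1-eta*Vf) = 34.79 GPa

34.79 GPa


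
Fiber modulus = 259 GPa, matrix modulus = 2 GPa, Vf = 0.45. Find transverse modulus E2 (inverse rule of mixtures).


1/E2 = Vf/Ef + (1-Vf)/Em = 0.45/259 + 0.55/2
E2 = 3.61 GPa

3.61 GPa


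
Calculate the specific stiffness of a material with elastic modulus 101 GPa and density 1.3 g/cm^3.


Specific stiffness = E/rho = 101/1.3 = 77.7 GPa/(g/cm^3)

77.7 GPa/(g/cm^3)


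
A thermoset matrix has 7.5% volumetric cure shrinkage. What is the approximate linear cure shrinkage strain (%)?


Linear shrinkage ≈ vol_shrink/3 = 7.5/3 = 2.5%

2.5%


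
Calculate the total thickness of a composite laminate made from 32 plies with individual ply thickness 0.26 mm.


h = n * t_ply = 32 * 0.26 = 8.32 mm

8.32 mm


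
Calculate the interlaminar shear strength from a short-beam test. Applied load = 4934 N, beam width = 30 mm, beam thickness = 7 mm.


ILSS = 3F/(4bh) = 3*4934/(4*30*7) = 17.62 MPa

17.62 MPa


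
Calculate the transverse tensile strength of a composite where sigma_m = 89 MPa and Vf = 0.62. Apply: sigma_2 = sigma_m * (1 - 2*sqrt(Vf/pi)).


factor = 1 - 2*sqrt(0.62/pi) = 0.1115
sigma_2 = 89 * 0.1115 = 9.92 MPa

9.92 MPa


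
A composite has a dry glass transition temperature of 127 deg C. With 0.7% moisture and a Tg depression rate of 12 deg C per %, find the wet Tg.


Tg_wet = Tg_dry - k*moisture = 127 - 12*0.7 = 118.6 deg C

118.6 deg C


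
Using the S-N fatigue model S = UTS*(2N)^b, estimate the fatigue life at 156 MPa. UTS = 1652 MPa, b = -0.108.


N = 0.5 * (S/UTS)^(1/b) = 0.5 * (156/1652)^(1/-0.108) = 1.5440e+09 cycles

1.5440e+09 cycles


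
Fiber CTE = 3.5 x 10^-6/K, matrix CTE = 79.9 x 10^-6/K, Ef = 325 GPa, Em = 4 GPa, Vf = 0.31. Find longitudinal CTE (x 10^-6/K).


E1 = Ef*Vf + Em*(1-Vf) = 103.51
alpha_1 = (alpha_f*Ef*Vf + alpha_m*Em*(1-Vf))/E1 = 5.54 x 10^-6/K

5.54 x 10^-6/K


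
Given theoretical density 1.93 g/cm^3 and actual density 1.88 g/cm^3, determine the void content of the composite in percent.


Void% = (rho_theo - rho_actual)/rho_theo * 100 = (1.93 - 1.88)/1.93 * 100 = 2.59%

2.59%


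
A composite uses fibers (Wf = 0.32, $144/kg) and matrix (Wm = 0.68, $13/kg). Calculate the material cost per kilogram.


Cost = cost_f*Wf + cost_m*Wm = 144*0.32 + 13*0.68 = $54.92/kg

$54.92/kg


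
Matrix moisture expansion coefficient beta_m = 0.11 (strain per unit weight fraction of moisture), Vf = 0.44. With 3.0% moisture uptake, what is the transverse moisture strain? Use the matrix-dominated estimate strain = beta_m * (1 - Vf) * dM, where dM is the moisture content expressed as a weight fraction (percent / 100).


dM = 3.0/100 = 0.03
strain = beta_m * (1-Vf) * dM = 0.11 * 0.56 * 0.03 = 0.001848

0.001848


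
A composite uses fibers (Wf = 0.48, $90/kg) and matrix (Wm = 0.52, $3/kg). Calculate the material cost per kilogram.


Cost = cost_f*Wf + cost_m*Wm = 90*0.48 + 3*0.52 = $44.76/kg

$44.76/kg


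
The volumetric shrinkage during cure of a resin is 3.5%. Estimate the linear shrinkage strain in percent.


Linear shrinkage ≈ vol_shrink/3 = 3.5/3 = 1.167%

1.167%


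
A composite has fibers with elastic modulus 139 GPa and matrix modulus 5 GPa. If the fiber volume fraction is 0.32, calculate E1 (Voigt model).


E1 = Ef*Vf + Em*(1-Vf) = 139*0.32 + 5*0.68 = 47.88 GPa

47.88 GPa


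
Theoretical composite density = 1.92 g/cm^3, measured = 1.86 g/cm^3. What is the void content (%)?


Void% = (rho_theo - rho_actual)/rho_theo * 100 = (1.92 - 1.86)/1.92 * 100 = 3.13%

3.13%


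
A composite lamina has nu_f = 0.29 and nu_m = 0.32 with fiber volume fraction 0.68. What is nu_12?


nu_12 = nu_f*Vf + nu_m*(1-Vf) = 0.29*0.68 + 0.32*0.32 = 0.2996

0.2996


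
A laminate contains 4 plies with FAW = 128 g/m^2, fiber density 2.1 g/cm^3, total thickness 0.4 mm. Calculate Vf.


Vf = n * FAW / (rho_f * h * 1000) = 4 * 128 / (2.1 * 0.4 * 1000) = 0.6095

0.6095


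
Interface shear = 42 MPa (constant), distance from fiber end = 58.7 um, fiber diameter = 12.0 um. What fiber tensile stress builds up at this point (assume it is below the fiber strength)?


Force balance: sigma_f * (pi*d^2/4) = tau * (pi*d) * x  ->  sigma_f = 4 * tau * x / d
sigma_f = 4 * 42 * 58.7 / 12.0 = 821.8 MPa

821.8 MPa


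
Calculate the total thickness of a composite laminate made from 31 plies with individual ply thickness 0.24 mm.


h = n * t_ply = 31 * 0.24 = 7.44 mm

7.44 mm


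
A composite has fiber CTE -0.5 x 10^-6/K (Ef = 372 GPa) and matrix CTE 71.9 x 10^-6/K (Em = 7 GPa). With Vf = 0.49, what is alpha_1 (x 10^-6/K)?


E1 = Ef*Vf + Em*(1-Vf) = 185.85
alpha_1 = (alpha_f*Ef*Vf + alpha_m*Em*(1-Vf))/E1 = 0.89 x 10^-6/K

0.89 x 10^-6/K


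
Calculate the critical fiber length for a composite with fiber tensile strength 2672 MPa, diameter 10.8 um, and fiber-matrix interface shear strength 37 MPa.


Lc = sigma_f * d / (2 * tau_i) = 2672 * 10.8 / (2 * 37) = 390.0 um

390.0 um


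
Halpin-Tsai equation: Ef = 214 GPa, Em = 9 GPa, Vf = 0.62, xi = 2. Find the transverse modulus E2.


eta = (Ef/Em - 1)/(Ef/Em + xi) = (23.7778 - 1)/(23.7778 + 2) = 0.8836
E2 = Em*(1+xi*eta*Vf)/(1-eta*Vf) = 41.71 GPa

41.71 GPa


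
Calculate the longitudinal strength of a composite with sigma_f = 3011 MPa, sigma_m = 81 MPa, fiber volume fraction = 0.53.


sigma_1 = sigma_f*Vf + sigma_m*(1-Vf) = 3011*0.53 + 81*0.47 = 1633.9 MPa

1633.9 MPa


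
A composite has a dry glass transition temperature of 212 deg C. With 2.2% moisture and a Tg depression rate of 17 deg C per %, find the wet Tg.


Tg_wet = Tg_dry - k*moisture = 212 - 17*2.2 = 174.6 deg C

174.6 deg C


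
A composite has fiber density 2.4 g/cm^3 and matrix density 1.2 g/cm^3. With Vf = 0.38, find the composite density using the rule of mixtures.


rho_c = rho_f*Vf + rho_m*(1-Vf) = 2.4*0.38 + 1.2*0.62 = 1.656 g/cm^3

1.656 g/cm^3


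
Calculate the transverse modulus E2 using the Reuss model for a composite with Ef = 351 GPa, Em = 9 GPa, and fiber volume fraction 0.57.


1/E2 = Vf/Ef + (1-Vf)/Em = 0.57/351 + 0.43/9
E2 = 20.24 GPa

20.24 GPa


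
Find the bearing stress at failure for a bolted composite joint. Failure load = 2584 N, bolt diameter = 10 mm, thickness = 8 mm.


sigma_br = F/(d*h) = 2584/(10*8) = 32.3 MPa

32.3 MPa


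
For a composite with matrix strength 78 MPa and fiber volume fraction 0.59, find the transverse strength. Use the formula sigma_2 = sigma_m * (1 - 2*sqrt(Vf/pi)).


factor = 1 - 2*sqrt(0.59/pi) = 0.1333
sigma_2 = 78 * 0.1333 = 10.4 MPa

10.4 MPa


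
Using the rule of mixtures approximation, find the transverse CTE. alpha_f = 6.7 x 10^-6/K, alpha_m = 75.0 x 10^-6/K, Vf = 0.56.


alpha_2 = alpha_f*Vf + alpha_m*(1-Vf) = 6.7*0.56 + 75.0*0.44 = 36.8 x 10^-6/K

36.8 x 10^-6/K


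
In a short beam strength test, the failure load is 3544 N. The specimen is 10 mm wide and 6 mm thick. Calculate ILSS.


ILSS = 3F/(4bh) = 3*3544/(4*10*6) = 44.3 MPa

44.3 MPa


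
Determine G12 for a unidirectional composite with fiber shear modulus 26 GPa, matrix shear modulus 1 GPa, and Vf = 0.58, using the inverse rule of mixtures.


1/G12 = Vf/Gf + (1-Vf)/Gm = 0.58/26 + 0.42/1
G12 = 2.26 GPa

2.26 GPa


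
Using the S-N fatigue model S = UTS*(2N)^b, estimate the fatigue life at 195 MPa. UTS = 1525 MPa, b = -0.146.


N = 0.5 * (S/UTS)^(1/b) = 0.5 * (195/1525)^(1/-0.146) = 656174.7898 cycles

656174.7898 cycles


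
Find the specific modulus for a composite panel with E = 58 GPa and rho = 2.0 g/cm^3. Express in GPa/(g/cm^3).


Specific stiffness = E/rho = 58/2.0 = 29.0 GPa/(g/cm^3)

29.0 GPa/(g/cm^3)


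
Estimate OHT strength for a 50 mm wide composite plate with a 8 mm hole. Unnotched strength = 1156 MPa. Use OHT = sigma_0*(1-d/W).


OHT = sigma_0*(1-d/W) = 1156*(1-8/50) = 971.0 MPa

971.0 MPa


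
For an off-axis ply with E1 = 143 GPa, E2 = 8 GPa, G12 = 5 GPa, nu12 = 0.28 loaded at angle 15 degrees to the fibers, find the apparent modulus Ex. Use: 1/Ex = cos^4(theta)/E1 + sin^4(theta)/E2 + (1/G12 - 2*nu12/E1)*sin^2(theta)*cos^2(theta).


cos^4(15) = 0.870513, sin^4(15) = 0.004487, sin^2(15)*cos^2(15) = 0.0625
1/G12 - 2*nu12/E1 = 1/5 - 2*0.28/143 = 0.196084 GPa^-1
1/Ex = 0.870513/143 + 0.004487/8 + 0.196084*0.0625 = 0.0189037 GPa^-1
Ex = 52.9 GPa

52.9 GPa


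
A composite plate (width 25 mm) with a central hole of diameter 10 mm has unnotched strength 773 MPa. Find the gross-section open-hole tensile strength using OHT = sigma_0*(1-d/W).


OHT = sigma_0*(1-d/W) = 773*(1-10/25) = 463.8 MPa

463.8 MPa


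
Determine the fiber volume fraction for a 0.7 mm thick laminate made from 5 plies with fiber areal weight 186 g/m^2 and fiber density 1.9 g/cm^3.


Vf = n * FAW / (rho_f * h * 1000) = 5 * 186 / (1.9 * 0.7 * 1000) = 0.6992

0.6992


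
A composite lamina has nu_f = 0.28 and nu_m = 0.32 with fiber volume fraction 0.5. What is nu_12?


nu_12 = nu_f*Vf + nu_m*(1-Vf) = 0.28*0.5 + 0.32*0.5 = 0.3

0.3


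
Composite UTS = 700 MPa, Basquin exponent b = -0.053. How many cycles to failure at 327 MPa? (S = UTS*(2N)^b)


N = 0.5 * (S/UTS)^(1/b) = 0.5 * (327/700)^(1/-0.053) = 862517.4275 cycles

862517.4275 cycles


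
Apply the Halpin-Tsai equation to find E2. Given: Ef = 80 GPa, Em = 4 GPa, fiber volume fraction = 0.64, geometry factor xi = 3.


eta = (Ef/Em - 1)/(Ef/Em + xi) = (20.0 - 1)/(20.0 + 3) = 0.8261
E2 = Em*(1+xi*eta*Vf)/(1-eta*Vf) = 21.95 GPa

21.95 GPa


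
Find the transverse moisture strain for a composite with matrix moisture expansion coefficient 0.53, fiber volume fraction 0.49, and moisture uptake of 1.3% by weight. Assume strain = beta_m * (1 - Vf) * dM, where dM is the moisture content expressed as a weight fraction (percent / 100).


dM = 1.3/100 = 0.013
strain = beta_m * (1-Vf) * dM = 0.53 * 0.51 * 0.013 = 0.0035139

0.0035139


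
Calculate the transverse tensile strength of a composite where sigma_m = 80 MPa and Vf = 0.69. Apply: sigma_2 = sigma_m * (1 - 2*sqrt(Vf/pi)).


factor = 1 - 2*sqrt(0.69/pi) = 0.0627
sigma_2 = 80 * 0.0627 = 5.02 MPa

5.02 MPa


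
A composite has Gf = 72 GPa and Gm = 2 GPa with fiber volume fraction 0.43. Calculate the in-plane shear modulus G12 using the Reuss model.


1/G12 = Vf/Gf + (1-Vf)/Gm = 0.43/72 + 0.57/2
G12 = 3.44 GPa

3.44 GPa


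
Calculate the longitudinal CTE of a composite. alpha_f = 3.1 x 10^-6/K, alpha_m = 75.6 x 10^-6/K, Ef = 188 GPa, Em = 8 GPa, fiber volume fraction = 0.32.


E1 = Ef*Vf + Em*(1-Vf) = 65.6
alpha_1 = (alpha_f*Ef*Vf + alpha_m*Em*(1-Vf))/E1 = 9.11 x 10^-6/K

9.11 x 10^-6/K


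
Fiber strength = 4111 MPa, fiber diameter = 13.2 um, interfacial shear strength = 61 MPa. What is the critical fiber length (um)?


Lc = sigma_f * d / (2 * tau_i) = 4111 * 13.2 / (2 * 61) = 444.8 um

444.8 um


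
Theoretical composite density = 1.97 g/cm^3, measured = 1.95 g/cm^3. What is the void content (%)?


Void% = (rho_theo - rho_actual)/rho_theo * 100 = (1.97 - 1.95)/1.97 * 100 = 1.02%

1.02%


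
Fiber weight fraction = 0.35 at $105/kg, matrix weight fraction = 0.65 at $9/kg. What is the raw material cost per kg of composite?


Cost = cost_f*Wf + cost_m*Wm = 105*0.35 + 9*0.65 = $42.6/kg

$42.6/kg


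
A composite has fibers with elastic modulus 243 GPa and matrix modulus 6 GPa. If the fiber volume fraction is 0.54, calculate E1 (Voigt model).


E1 = Ef*Vf + Em*(1-Vf) = 243*0.54 + 6*0.46 = 133.98 GPa

133.98 GPa


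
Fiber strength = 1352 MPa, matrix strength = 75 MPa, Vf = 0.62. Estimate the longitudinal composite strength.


sigma_1 = sigma_f*Vf + sigma_m*(1-Vf) = 1352*0.62 + 75*0.38 = 866.7 MPa

866.7 MPa


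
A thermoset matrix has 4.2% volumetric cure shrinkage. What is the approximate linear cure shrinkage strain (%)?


Linear shrinkage ≈ vol_shrink/3 = 4.2/3 = 1.4%

1.4%


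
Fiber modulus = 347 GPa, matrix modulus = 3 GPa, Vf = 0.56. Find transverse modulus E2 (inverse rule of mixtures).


1/E2 = Vf/Ef + (1-Vf)/Em = 0.56/347 + 0.44/3
E2 = 6.74 GPa

6.74 GPa


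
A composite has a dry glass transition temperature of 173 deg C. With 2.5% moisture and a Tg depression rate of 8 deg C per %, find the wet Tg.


Tg_wet = Tg_dry - k*moisture = 173 - 8*2.5 = 153.0 deg C

153.0 deg C


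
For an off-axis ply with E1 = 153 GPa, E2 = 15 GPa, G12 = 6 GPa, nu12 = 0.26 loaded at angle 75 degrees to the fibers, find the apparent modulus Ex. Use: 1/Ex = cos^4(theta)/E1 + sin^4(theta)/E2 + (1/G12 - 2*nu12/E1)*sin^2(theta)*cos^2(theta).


cos^4(75) = 0.004487, sin^4(75) = 0.870513, sin^2(75)*cos^2(75) = 0.0625
1/G12 - 2*nu12/E1 = 1/6 - 2*0.26/153 = 0.163268 GPa^-1
1/Ex = 0.004487/153 + 0.870513/15 + 0.163268*0.0625 = 0.0682678 GPa^-1
Ex = 14.65 GPa

14.65 GPa


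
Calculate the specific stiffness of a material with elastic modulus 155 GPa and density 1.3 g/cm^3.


Specific stiffness = E/rho = 155/1.3 = 119.2 GPa/(g/cm^3)

119.2 GPa/(g/cm^3)


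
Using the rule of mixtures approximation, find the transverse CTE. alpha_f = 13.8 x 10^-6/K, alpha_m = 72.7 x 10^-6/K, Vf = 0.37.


alpha_2 = alpha_f*Vf + alpha_m*(1-Vf) = 13.8*0.37 + 72.7*0.63 = 50.9 x 10^-6/K

50.9 x 10^-6/K


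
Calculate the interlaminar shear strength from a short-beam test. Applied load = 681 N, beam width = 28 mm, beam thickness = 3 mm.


ILSS = 3F/(4bh) = 3*681/(4*28*3) = 6.08 MPa

6.08 MPa


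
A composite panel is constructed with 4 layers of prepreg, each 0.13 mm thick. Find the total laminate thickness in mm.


h = n * t_ply = 4 * 0.13 = 0.52 mm

0.52 mm


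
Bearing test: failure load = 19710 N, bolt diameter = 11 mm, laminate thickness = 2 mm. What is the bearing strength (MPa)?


sigma_br = F/(d*h) = 19710/(11*2) = 895.9 MPa

895.9 MPa


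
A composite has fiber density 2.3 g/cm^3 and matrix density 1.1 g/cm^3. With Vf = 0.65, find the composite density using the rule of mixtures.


rho_c = rho_f*Vf + rho_m*(1-Vf) = 2.3*0.65 + 1.1*0.35 = 1.88 g/cm^3

1.88 g/cm^3


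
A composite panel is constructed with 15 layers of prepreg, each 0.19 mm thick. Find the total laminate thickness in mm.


h = n * t_ply = 15 * 0.19 = 2.85 mm

2.85 mm


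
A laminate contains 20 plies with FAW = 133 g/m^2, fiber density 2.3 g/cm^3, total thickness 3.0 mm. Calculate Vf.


Vf = n * FAW / (rho_f * h * 1000) = 20 * 133 / (2.3 * 3.0 * 1000) = 0.3855

0.3855


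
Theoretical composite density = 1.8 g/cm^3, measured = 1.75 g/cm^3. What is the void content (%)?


Void% = (rho_theo - rho_actual)/rho_theo * 100 = (1.8 - 1.75)/1.8 * 100 = 2.78%

2.78%


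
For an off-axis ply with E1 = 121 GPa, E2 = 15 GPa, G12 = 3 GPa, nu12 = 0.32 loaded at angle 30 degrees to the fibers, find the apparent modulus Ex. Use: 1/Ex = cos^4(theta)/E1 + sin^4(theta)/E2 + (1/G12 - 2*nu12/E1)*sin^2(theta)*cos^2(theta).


cos^4(30) = 0.5625, sin^4(30) = 0.0625, sin^2(30)*cos^2(30) = 0.1875
1/G12 - 2*nu12/E1 = 1/3 - 2*0.32/121 = 0.328044 GPa^-1
1/Ex = 0.5625/121 + 0.0625/15 + 0.328044*0.1875 = 0.0703237 GPa^-1
Ex = 14.22 GPa

14.22 GPa


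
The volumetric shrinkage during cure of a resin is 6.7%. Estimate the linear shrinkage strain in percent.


Linear shrinkage ≈ vol_shrink/3 = 6.7/3 = 2.233%

2.233%


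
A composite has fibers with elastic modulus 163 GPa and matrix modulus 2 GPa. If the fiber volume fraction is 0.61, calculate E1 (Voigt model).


E1 = Ef*Vf + Em*(1-Vf) = 163*0.61 + 2*0.39 = 100.21 GPa

100.21 GPa


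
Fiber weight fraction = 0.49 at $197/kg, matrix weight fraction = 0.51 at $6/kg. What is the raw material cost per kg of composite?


Cost = cost_f*Wf + cost_m*Wm = 197*0.49 + 6*0.51 = $99.59/kg

$99.59/kg


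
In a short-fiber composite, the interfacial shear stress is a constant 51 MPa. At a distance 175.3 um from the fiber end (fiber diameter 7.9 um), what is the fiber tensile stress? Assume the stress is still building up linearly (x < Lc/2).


Force balance: sigma_f * (pi*d^2/4) = tau * (pi*d) * x  ->  sigma_f = 4 * tau * x / d
sigma_f = 4 * 51 * 175.3 / 7.9 = 4526.7 MPa

4526.7 MPa


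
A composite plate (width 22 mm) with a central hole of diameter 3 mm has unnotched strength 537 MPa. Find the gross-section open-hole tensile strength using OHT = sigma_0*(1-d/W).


OHT = sigma_0*(1-d/W) = 537*(1-3/22) = 463.8 MPa

463.8 MPa


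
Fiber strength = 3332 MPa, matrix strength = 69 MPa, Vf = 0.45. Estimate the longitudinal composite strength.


sigma_1 = sigma_f*Vf + sigma_m*(1-Vf) = 3332*0.45 + 69*0.55 = 1537.4 MPa

1537.4 MPa


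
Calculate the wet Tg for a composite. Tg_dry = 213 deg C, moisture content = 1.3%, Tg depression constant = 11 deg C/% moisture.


Tg_wet = Tg_dry - k*moisture = 213 - 11*1.3 = 198.7 deg C

198.7 deg C


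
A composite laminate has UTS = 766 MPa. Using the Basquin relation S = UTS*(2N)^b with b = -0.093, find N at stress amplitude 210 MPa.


N = 0.5 * (S/UTS)^(1/b) = 0.5 * (210/766)^(1/-0.093) = 552182.4987 cycles

552182.4987 cycles
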